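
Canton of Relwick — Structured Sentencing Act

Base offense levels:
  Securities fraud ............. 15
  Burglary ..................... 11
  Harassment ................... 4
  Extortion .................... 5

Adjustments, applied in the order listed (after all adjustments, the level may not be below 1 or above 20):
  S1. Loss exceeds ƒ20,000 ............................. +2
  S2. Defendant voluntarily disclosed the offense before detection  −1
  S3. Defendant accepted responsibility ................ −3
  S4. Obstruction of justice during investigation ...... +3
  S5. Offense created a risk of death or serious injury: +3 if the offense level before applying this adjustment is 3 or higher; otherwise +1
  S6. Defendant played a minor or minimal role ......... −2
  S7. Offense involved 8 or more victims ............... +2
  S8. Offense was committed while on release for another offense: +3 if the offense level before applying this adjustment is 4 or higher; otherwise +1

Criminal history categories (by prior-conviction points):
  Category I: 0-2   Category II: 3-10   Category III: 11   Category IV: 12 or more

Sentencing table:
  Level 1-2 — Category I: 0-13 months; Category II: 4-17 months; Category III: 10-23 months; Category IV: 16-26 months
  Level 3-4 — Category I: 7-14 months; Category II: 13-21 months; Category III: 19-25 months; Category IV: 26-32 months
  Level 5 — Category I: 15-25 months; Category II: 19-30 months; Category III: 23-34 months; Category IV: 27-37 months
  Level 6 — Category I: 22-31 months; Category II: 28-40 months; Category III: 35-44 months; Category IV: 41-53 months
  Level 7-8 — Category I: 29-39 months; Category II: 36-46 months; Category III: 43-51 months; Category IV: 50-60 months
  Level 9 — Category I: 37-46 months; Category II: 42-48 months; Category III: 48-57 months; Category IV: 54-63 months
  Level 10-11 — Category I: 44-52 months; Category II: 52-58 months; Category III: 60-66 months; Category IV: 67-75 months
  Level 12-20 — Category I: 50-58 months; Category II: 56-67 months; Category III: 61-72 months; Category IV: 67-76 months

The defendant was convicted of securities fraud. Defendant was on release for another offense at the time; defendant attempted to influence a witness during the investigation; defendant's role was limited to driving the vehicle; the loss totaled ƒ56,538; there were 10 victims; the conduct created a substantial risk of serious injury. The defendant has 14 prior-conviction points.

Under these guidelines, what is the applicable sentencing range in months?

Base offense level for securities fraud: 15.
S1 applies: 15 + 2 = 17.
S2 does not apply.
S3 does not apply.
S4 applies: 17 + 3 = 20.
S5 applies (level before this adjustment is 20 ≥ 3, so +3): 20 + 3 = 23.
S6 applies: 23 − 2 = 21.
S7 applies: 21 + 2 = 23.
S8 applies (level before this adjustment is 23 ≥ 4, so +3): 23 + 3 = 26.
Level 26 exceeds the maximum of 20; capped at 20.
Final offense level: 20.
Criminal history: 14 prior points → Category IV (12+).
Level 20 falls in the 12-20 band.
Grid: Level 12-20 × Category IV = 67-76 months.

67-76 months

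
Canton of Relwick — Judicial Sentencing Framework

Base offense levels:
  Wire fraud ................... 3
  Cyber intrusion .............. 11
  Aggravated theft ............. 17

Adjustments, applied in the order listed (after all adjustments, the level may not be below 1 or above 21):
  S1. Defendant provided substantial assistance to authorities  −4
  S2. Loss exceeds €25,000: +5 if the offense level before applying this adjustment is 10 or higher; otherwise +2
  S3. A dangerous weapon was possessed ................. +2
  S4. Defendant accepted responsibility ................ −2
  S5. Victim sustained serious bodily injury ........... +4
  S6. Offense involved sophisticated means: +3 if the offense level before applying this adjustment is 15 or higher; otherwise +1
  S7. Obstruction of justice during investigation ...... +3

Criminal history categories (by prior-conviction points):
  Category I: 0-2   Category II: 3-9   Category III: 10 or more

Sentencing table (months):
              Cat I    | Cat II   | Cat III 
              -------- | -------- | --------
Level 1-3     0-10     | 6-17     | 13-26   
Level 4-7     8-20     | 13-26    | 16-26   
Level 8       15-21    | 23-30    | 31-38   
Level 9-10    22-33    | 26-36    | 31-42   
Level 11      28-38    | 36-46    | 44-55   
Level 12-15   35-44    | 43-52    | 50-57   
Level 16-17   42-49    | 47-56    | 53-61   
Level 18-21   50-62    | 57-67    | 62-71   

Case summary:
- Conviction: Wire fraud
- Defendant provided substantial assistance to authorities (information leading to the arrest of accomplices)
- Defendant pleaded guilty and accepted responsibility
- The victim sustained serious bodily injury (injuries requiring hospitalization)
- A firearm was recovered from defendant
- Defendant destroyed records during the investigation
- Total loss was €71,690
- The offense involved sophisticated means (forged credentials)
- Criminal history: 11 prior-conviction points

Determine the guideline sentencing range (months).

31-42 months

Base offense level for wire fraud: 3.
S1 applies: 3 − 4 = -1.
S2 applies (level before this adjustment is -1 < 10, so +2): -1 + 2 = 1.
S3 applies: 1 + 2 = 3.
S4 applies: 3 − 2 = 1.
S5 applies: 1 + 4 = 5.
S6 applies (level before this adjustment is 5 < 15, so +1): 5 + 1 = 6.
S7 applies: 6 + 3 = 9.
Final offense level: 9.
Criminal history: 11 prior points → Category III (10+).
Level 9 falls in the 9-10 band.
Grid: Level 9-10 × Category III = 31-42 months.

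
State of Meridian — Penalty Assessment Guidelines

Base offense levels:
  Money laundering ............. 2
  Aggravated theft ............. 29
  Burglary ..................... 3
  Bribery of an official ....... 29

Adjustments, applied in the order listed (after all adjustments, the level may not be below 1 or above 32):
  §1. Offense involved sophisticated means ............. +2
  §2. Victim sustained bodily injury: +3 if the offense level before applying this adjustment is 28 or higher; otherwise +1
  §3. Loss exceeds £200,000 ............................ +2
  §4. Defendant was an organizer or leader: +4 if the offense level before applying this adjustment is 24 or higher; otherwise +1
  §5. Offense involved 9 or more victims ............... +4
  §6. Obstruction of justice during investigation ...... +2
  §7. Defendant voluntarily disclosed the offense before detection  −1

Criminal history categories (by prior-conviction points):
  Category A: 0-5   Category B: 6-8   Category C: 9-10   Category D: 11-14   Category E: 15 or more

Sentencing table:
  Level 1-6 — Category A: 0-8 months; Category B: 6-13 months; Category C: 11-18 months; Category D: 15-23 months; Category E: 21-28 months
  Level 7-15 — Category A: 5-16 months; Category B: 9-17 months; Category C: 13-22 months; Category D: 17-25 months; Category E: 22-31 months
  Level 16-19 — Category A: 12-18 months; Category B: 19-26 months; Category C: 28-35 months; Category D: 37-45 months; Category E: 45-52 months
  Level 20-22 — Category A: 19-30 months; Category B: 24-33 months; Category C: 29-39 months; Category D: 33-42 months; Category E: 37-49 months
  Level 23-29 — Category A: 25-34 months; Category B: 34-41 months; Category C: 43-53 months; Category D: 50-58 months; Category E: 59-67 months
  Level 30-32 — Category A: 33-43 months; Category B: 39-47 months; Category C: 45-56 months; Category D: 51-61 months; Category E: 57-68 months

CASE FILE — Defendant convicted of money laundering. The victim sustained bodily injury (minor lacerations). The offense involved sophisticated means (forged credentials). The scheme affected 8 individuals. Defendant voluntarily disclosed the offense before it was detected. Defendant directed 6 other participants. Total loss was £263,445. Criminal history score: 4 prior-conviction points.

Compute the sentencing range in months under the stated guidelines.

Base offense level for money laundering: 2.
§1 applies: 2 + 2 = 4.
§2 applies (level before this adjustment is 4 < 28, so +1): 4 + 1 = 5.
§3 applies: 5 + 2 = 7.
§4 applies (level before this adjustment is 7 < 24, so +1): 7 + 1 = 8.
§5 does not apply.
§6 does not apply.
§7 applies: 8 − 1 = 7.
Final offense level: 7.
Criminal history: 4 prior points → Category A (0-5).
Level 7 falls in the 7-15 band.
Grid: Level 7-15 × Category A = 5-16 months.

5-16 months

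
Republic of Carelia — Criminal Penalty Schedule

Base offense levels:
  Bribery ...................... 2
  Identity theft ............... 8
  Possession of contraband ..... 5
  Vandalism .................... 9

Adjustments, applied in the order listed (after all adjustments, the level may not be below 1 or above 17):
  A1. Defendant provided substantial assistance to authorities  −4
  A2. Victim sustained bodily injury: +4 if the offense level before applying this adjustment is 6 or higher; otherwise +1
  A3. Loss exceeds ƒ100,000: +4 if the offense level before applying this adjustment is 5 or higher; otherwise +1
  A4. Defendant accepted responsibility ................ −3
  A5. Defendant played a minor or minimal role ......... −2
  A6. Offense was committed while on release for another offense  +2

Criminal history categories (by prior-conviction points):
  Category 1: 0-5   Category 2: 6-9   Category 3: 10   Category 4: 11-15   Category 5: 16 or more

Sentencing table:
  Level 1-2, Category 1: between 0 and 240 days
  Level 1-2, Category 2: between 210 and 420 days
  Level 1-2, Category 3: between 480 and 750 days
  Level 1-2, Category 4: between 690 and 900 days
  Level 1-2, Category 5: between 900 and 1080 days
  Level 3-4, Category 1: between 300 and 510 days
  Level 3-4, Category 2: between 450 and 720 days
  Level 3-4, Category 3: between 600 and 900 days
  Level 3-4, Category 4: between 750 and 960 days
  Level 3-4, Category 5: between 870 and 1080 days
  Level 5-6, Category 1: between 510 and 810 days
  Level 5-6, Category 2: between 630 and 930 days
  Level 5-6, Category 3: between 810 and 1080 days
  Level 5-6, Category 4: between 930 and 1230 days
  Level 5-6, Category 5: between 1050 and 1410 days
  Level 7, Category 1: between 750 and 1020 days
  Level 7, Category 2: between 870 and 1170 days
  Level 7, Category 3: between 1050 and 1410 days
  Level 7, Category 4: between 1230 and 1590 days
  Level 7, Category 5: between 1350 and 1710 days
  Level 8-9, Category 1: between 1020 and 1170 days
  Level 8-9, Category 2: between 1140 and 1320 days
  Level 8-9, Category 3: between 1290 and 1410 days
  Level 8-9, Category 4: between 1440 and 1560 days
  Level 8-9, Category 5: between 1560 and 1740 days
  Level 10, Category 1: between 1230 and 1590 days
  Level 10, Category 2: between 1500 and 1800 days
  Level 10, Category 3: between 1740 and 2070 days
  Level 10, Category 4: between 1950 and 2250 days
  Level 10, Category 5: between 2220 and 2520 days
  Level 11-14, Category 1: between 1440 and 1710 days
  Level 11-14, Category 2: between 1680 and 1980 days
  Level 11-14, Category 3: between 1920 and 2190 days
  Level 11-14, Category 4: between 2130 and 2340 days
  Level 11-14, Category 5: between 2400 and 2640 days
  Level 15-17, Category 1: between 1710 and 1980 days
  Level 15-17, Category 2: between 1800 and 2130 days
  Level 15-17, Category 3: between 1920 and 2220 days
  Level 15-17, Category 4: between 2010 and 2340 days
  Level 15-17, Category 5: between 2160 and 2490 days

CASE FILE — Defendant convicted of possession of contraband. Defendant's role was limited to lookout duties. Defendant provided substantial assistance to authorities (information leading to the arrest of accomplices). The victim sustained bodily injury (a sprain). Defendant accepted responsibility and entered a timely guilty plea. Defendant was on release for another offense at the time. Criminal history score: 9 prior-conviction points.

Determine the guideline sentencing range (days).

Base offense level for possession of contraband: 5.
A1 applies: 5 − 4 = 1.
A2 applies (level before this adjustment is 1 < 6, so +1): 1 + 1 = 2.
A4 applies: 2 − 3 = -1.
A5 applies: -1 − 2 = -3.
A6 applies: -3 + 2 = -1.
Level -1 is below the minimum of 1; floored at 1.
Final offense level: 1.
Criminal history: 9 prior points → Category 2 (6-9).
Level 1 falls in the 1-2 band.
Grid: Level 1-2 × Category 2 = 210-420 days.

210-420 days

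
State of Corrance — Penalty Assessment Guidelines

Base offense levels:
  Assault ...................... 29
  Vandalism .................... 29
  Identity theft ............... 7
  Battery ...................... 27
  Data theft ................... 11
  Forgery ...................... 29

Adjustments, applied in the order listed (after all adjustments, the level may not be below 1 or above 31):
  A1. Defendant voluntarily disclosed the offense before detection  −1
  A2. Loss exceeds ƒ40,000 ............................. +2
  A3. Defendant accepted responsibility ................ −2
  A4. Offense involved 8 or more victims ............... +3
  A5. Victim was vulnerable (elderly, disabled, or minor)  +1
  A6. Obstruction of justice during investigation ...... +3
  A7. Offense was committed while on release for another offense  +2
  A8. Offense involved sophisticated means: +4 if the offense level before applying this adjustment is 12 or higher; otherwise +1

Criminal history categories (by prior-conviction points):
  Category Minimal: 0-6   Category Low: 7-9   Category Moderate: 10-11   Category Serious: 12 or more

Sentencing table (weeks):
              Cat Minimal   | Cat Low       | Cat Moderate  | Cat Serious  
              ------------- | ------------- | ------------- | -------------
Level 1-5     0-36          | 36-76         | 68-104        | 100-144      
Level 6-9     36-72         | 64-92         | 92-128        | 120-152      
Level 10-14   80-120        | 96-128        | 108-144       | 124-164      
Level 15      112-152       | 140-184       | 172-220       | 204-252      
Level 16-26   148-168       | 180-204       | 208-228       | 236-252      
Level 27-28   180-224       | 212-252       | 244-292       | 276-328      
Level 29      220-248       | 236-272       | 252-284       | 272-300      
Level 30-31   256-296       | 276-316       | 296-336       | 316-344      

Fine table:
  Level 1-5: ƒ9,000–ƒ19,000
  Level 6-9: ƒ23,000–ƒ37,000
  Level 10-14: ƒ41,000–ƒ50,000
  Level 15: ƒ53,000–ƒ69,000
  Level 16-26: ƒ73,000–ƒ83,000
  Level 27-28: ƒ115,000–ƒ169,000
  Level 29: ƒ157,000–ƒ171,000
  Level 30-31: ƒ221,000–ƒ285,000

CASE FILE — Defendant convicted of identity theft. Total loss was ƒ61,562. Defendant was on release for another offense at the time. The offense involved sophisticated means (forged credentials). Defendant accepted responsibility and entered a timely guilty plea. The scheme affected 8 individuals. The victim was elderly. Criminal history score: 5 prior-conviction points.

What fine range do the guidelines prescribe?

Base offense level for identity theft: 7.
A1 does not apply.
A2 applies: 7 + 2 = 9.
A3 applies: 9 − 2 = 7.
A4 applies: 7 + 3 = 10.
A5 applies: 10 + 1 = 11.
A7 applies: 11 + 2 = 13.
A8 applies (level before this adjustment is 13 ≥ 12, so +4): 13 + 4 = 17.
Final offense level: 17.
Level 17 falls in the 16-26 band.
Fine table: Level 16-26 → ƒ73,000–ƒ83,000.

ƒ73,000–ƒ83,000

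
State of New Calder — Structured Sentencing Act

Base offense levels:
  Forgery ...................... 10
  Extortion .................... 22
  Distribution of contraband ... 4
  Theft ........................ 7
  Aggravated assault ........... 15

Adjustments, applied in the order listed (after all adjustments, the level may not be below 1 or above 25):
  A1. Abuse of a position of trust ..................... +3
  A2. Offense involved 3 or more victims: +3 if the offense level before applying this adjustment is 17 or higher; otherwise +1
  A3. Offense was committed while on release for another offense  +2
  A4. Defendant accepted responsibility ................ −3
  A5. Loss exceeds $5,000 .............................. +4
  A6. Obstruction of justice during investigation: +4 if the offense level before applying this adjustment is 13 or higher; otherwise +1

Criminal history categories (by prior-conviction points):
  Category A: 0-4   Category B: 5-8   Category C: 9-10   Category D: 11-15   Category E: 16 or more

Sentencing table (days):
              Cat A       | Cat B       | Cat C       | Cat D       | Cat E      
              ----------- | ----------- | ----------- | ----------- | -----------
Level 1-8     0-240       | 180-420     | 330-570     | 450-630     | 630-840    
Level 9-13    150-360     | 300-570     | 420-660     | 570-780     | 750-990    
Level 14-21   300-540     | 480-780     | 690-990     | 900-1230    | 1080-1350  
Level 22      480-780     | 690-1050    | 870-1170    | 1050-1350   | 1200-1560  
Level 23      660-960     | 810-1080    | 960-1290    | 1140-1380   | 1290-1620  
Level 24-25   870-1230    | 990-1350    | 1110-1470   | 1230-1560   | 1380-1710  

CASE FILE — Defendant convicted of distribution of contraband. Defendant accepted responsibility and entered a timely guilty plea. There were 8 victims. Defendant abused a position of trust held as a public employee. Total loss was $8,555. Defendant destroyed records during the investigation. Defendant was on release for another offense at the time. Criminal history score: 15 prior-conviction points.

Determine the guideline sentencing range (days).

570-780 days

Base offense level for distribution of contraband: 4.
A1 applies: 4 + 3 = 7.
A2 applies (level before this adjustment is 7 < 17, so +1): 7 + 1 = 8.
A3 applies: 8 + 2 = 10.
A4 applies: 10 − 3 = 7.
A5 applies: 7 + 4 = 11.
A6 applies (level before this adjustment is 11 < 13, so +1): 11 + 1 = 12.
Final offense level: 12.
Criminal history: 15 prior points → Category D (11-15).
Level 12 falls in the 9-13 band.
Grid: Level 9-13 × Category D = 570-780 days.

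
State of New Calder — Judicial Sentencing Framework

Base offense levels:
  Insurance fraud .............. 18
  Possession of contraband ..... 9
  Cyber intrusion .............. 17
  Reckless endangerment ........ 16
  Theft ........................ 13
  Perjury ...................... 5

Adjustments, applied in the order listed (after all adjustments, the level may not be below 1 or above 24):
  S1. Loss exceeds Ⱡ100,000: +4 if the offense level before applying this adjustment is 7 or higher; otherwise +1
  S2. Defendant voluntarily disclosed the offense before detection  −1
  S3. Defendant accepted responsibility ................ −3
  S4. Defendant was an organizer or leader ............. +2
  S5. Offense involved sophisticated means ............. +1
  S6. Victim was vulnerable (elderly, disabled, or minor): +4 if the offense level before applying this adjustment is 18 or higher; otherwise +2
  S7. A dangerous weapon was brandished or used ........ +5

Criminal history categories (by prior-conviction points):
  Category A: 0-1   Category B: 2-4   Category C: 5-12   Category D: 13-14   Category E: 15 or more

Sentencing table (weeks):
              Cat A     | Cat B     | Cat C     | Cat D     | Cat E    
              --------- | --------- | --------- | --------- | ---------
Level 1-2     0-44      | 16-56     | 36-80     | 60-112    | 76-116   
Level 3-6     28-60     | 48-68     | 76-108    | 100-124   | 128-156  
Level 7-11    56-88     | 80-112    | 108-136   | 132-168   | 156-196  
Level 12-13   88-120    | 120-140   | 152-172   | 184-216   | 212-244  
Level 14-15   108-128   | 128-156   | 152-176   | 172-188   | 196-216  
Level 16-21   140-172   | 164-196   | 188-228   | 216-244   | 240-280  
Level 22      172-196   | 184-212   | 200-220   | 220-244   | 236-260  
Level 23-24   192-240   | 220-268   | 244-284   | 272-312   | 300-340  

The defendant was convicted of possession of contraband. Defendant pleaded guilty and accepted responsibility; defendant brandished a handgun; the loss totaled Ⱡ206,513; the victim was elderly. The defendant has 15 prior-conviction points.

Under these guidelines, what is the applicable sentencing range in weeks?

240-280 weeks

Base offense level for possession of contraband: 9.
S1 applies (level before this adjustment is 9 ≥ 7, so +4): 9 + 4 = 13.
S3 applies: 13 − 3 = 10.
S4 does not apply.
S6 applies (level before this adjustment is 10 < 18, so +2): 10 + 2 = 12.
S7 applies: 12 + 5 = 17.
Final offense level: 17.
Criminal history: 15 prior points → Category E (15+).
Level 17 falls in the 16-21 band.
Grid: Level 16-21 × Category E = 240-280 weeks.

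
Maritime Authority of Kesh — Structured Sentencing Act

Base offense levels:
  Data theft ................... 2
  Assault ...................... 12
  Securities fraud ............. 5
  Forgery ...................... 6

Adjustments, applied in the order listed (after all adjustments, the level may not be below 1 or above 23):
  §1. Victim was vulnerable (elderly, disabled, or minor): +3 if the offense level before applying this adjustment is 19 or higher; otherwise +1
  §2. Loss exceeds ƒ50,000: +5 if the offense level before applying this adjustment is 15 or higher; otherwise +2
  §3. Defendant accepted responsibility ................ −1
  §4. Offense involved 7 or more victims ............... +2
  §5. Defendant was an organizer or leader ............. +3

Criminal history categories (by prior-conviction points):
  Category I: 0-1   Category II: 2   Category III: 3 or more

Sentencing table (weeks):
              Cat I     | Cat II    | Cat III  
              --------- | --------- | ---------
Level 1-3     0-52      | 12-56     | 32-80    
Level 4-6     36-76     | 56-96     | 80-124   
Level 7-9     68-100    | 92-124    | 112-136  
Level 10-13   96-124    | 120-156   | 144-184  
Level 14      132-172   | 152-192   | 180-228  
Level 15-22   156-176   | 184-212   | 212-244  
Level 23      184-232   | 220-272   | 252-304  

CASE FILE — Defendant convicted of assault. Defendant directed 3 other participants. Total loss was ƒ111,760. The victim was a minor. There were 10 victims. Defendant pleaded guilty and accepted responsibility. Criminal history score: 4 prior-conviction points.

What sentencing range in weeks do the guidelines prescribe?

Base offense level for assault: 12.
§1 applies (level before this adjustment is 12 < 19, so +1): 12 + 1 = 13.
§2 applies (level before this adjustment is 13 < 15, so +2): 13 + 2 = 15.
§3 applies: 15 − 1 = 14.
§4 applies: 14 + 2 = 16.
§5 applies: 16 + 3 = 19.
Final offense level: 19.
Criminal history: 4 prior points → Category III (3+).
Level 19 falls in the 15-22 band.
Grid: Level 15-22 × Category III = 212-244 weeks.

212-244 weeks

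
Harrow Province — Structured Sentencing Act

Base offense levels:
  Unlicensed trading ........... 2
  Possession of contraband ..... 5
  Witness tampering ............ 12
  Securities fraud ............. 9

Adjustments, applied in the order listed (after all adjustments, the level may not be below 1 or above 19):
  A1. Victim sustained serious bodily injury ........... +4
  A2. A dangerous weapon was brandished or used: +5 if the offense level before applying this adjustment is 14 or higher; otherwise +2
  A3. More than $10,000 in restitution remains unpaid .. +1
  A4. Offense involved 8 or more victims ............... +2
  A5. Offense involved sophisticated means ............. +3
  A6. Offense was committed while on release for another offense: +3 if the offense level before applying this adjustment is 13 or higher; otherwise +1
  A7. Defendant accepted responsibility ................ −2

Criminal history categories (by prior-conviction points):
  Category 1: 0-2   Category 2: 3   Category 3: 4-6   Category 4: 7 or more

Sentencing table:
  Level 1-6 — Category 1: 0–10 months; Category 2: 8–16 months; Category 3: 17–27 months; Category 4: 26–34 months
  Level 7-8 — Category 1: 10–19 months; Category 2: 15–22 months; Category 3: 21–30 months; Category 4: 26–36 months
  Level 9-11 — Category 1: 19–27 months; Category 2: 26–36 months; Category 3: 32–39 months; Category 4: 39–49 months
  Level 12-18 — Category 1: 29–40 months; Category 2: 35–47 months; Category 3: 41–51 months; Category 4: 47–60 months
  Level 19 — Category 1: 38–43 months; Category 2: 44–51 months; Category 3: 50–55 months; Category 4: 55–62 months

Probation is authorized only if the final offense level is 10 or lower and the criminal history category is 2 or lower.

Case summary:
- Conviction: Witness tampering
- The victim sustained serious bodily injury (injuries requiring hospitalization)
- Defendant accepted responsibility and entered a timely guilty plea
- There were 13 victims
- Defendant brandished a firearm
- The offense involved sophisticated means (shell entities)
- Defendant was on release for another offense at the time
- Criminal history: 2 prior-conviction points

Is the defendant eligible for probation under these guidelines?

Base offense level for witness tampering: 12.
A1 applies: 12 + 4 = 16.
A2 applies (level before this adjustment is 16 ≥ 14, so +5): 16 + 5 = 21.
A4 applies: 21 + 2 = 23.
A5 applies: 23 + 3 = 26.
A6 applies (level before this adjustment is 26 ≥ 13, so +3): 26 + 3 = 29.
A7 applies: 29 − 2 = 27.
Level 27 exceeds the maximum of 19; capped at 19.
Final offense level: 19.
Criminal history: 2 prior points → Category 1 (0-2).
Level 19 falls in the 19 band.
Grid: Level 19 × Category 1 = 38-43 months.
Probation check: level 19 > 10 and category 1 ≤ 2 → not eligible.

No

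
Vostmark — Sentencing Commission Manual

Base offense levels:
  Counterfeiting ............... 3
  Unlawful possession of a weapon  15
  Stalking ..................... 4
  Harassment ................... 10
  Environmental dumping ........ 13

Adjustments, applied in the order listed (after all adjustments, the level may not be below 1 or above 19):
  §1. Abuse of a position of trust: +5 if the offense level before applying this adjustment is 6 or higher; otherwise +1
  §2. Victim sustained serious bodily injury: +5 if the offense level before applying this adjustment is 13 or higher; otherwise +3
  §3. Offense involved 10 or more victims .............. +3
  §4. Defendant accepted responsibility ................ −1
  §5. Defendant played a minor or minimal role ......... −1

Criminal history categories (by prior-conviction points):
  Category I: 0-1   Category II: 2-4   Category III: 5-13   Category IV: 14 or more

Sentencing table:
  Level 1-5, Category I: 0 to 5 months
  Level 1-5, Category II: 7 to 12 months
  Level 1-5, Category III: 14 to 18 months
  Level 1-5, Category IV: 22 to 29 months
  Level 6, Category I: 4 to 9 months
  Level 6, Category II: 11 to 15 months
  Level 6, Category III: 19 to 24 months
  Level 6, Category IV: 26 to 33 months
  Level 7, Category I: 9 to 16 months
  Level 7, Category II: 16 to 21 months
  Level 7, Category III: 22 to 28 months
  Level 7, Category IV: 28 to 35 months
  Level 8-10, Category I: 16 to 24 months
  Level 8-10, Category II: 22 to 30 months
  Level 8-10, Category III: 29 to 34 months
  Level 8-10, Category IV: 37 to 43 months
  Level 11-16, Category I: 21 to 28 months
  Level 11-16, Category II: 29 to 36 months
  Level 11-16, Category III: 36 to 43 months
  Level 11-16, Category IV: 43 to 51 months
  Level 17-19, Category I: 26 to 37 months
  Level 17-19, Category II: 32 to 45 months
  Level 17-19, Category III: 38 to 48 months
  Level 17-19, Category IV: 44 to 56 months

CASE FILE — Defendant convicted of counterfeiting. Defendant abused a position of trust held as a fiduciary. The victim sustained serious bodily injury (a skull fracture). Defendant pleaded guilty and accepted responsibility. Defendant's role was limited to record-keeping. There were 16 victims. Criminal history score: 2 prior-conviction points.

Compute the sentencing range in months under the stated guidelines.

22-30 months

Base offense level for counterfeiting: 3.
§1 applies (level before this adjustment is 3 < 6, so +1): 3 + 1 = 4.
§2 applies (level before this adjustment is 4 < 13, so +3): 4 + 3 = 7.
§3 applies: 7 + 3 = 10.
§4 applies: 10 − 1 = 9.
§5 applies: 9 − 1 = 8.
Final offense level: 8.
Criminal history: 2 prior points → Category II (2-4).
Level 8 falls in the 8-10 band.
Grid: Level 8-10 × Category II = 22-30 months.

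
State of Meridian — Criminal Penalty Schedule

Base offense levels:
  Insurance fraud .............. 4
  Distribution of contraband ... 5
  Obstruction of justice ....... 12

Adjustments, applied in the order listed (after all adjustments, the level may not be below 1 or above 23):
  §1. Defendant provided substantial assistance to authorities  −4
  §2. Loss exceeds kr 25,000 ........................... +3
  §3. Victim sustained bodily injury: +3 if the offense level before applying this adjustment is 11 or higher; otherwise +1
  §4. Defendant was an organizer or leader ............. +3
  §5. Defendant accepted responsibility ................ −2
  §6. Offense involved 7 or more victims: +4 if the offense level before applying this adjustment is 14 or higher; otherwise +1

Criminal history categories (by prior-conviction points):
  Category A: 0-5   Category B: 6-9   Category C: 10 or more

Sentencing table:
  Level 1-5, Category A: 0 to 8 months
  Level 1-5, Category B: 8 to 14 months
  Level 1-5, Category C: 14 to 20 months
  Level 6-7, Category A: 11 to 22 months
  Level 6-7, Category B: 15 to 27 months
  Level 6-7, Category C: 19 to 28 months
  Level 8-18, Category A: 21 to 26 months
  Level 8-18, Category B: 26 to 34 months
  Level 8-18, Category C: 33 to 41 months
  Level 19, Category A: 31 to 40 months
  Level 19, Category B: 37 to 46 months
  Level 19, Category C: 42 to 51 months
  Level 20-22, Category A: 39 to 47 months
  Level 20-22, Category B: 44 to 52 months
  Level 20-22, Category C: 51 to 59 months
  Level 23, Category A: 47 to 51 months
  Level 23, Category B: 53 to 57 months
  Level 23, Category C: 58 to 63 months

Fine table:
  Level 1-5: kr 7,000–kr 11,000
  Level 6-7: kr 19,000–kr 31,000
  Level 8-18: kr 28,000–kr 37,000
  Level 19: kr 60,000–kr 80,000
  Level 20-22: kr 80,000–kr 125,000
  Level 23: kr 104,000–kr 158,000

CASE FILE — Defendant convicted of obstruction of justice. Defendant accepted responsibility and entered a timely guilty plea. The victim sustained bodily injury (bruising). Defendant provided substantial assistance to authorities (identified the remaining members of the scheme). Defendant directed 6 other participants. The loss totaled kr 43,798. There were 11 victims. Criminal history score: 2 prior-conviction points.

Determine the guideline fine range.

kr 60,000–kr 80,000

Base offense level for obstruction of justice: 12.
§1 applies: 12 − 4 = 8.
§2 applies: 8 + 3 = 11.
§3 applies (level before this adjustment is 11 ≥ 11, so +3): 11 + 3 = 14.
§4 applies: 14 + 3 = 17.
§5 applies: 17 − 2 = 15.
§6 applies (level before this adjustment is 15 ≥ 14, so +4): 15 + 4 = 19.
Final offense level: 19.
Level 19 falls in the 19 band.
Fine table: Level 19 → kr 60,000–kr 80,000.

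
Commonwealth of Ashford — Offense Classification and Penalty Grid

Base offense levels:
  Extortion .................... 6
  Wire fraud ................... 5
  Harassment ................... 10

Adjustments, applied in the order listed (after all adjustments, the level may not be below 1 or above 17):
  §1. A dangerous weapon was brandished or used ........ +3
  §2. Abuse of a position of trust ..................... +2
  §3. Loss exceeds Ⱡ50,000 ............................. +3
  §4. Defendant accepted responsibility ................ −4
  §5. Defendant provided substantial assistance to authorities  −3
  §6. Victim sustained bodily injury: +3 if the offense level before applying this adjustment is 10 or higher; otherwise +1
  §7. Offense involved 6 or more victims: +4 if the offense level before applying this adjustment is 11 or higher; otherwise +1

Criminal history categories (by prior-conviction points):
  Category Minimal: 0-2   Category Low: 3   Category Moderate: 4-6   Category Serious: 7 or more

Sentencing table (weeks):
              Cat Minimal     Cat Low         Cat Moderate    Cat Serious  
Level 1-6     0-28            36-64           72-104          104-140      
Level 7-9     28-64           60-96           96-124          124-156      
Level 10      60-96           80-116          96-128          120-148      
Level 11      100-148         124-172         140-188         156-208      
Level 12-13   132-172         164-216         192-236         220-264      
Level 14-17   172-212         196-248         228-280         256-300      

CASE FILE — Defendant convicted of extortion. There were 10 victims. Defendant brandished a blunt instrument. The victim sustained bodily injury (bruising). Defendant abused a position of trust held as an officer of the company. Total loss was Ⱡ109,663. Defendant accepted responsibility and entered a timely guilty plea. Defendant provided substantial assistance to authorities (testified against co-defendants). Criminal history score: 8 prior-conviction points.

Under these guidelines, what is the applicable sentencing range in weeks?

Base offense level for extortion: 6.
§1 applies: 6 + 3 = 9.
§2 applies: 9 + 2 = 11.
§3 applies: 11 + 3 = 14.
§4 applies: 14 − 4 = 10.
§5 applies: 10 − 3 = 7.
§6 applies (level before this adjustment is 7 < 10, so +1): 7 + 1 = 8.
§7 applies (level before this adjustment is 8 < 11, so +1): 8 + 1 = 9.
Final offense level: 9.
Criminal history: 8 prior points → Category Serious (7+).
Level 9 falls in the 7-9 band.
Grid: Level 7-9 × Category Serious = 124-156 weeks.

124-156 weeks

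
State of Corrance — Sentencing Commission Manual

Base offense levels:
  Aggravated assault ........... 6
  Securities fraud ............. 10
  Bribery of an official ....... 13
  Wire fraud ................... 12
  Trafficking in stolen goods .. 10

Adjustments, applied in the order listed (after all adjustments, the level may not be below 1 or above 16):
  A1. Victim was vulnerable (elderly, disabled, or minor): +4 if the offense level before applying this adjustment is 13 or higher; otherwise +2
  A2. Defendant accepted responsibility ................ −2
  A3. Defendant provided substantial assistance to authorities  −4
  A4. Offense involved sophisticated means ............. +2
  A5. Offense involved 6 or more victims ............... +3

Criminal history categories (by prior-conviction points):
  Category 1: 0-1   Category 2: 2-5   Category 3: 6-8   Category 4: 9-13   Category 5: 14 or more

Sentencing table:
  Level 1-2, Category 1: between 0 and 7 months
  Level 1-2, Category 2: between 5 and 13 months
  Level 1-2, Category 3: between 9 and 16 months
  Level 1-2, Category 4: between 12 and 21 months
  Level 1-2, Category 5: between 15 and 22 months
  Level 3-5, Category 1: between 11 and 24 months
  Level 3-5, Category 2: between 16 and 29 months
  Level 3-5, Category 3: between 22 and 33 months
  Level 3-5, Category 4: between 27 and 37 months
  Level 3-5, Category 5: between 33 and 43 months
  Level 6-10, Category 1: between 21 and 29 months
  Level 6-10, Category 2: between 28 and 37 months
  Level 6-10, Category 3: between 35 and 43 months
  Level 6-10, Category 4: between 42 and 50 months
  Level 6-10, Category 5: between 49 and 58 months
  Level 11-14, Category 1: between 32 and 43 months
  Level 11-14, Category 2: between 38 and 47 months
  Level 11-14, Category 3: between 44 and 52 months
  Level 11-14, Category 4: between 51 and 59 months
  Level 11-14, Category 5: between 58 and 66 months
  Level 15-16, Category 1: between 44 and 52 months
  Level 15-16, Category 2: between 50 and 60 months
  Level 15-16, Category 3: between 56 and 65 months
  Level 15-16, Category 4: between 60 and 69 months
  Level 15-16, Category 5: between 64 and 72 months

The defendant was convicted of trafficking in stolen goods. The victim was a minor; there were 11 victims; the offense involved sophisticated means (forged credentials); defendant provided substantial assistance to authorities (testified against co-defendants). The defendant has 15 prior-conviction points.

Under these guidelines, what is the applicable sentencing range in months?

Base offense level for trafficking in stolen goods: 10.
A1 applies (level before this adjustment is 10 < 13, so +2): 10 + 2 = 12.
A3 applies: 12 − 4 = 8.
A4 applies: 8 + 2 = 10.
A5 applies: 10 + 3 = 13.
Final offense level: 13.
Criminal history: 15 prior points → Category 5 (14+).
Level 13 falls in the 11-14 band.
Grid: Level 11-14 × Category 5 = 58-66 months.

58-66 months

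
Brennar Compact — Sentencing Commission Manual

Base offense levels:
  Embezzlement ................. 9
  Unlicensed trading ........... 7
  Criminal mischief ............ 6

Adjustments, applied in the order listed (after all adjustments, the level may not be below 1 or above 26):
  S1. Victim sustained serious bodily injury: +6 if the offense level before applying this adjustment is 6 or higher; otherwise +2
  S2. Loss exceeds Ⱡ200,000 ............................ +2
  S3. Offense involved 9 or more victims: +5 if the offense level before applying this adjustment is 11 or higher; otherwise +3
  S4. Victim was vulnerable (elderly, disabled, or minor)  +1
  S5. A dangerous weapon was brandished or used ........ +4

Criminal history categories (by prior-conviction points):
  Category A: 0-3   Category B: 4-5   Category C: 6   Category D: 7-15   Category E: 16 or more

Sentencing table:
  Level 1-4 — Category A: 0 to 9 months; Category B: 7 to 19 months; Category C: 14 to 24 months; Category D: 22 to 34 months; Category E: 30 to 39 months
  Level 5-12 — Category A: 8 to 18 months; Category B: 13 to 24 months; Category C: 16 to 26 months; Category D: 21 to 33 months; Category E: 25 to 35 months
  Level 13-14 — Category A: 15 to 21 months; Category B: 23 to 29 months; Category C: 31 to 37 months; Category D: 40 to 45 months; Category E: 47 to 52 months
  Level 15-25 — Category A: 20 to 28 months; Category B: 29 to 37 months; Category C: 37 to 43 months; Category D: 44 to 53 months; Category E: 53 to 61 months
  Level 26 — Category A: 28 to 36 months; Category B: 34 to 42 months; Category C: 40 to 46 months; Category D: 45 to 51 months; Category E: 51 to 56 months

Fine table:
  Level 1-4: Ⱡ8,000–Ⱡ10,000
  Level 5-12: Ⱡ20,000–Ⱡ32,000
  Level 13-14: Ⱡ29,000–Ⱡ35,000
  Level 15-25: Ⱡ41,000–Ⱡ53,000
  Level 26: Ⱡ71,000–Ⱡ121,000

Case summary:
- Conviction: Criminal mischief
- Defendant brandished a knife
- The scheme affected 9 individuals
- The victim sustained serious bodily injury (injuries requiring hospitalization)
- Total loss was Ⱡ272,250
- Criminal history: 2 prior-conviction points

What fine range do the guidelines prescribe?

Base offense level for criminal mischief: 6.
S1 applies (level before this adjustment is 6 ≥ 6, so +6): 6 + 6 = 12.
S2 applies: 12 + 2 = 14.
S3 applies (level before this adjustment is 14 ≥ 11, so +5): 14 + 5 = 19.
S5 applies: 19 + 4 = 23.
Final offense level: 23.
Level 23 falls in the 15-25 band.
Fine table: Level 15-25 → Ⱡ41,000–Ⱡ53,000.

Ⱡ41,000–Ⱡ53,000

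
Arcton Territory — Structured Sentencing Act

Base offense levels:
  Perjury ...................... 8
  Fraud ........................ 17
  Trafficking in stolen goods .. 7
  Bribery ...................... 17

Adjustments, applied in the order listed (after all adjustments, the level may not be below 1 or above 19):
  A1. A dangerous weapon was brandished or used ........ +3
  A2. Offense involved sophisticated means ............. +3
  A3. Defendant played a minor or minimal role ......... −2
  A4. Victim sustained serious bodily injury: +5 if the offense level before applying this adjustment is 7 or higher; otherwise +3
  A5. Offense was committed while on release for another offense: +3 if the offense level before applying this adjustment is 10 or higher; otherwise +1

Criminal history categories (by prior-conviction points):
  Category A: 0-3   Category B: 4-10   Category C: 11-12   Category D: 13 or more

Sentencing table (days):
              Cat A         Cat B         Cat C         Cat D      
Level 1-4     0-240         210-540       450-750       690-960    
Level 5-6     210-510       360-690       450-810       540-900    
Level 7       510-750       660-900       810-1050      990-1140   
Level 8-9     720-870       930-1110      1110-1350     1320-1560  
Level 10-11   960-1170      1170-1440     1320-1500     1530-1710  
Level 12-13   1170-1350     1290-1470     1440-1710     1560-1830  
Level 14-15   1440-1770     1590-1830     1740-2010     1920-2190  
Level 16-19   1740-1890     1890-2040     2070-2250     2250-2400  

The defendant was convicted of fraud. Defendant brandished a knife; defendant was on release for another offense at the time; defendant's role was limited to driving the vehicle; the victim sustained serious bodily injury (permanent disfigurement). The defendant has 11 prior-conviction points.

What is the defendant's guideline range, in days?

2070-2250 days

Base offense level for fraud: 17.
A1 applies: 17 + 3 = 20.
A3 applies: 20 − 2 = 18.
A4 applies (level before this adjustment is 18 ≥ 7, so +5): 18 + 5 = 23.
A5 applies (level before this adjustment is 23 ≥ 10, so +3): 23 + 3 = 26.
Level 26 exceeds the maximum of 19; capped at 19.
Final offense level: 19.
Criminal history: 11 prior points → Category C (11-12).
Level 19 falls in the 16-19 band.
Grid: Level 16-19 × Category C = 2070-2250 days.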